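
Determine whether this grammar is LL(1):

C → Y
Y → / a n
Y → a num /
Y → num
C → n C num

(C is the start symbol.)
Yes, the grammar is LL(1).

Relevant sets:
  FIRST(Y) = { '/', 'a', 'num' }

For C:
  PREDICT(C → Y) = { '/', 'a', 'num' }
  PREDICT(C → n C num) = { 'n' }
For Y:
  PREDICT(Y → '/' a n) = { '/' }
  PREDICT(Y → a num '/') = { 'a' }
  PREDICT(Y → num) = { 'num' }

All predict sets are disjoint. The grammar IS LL(1).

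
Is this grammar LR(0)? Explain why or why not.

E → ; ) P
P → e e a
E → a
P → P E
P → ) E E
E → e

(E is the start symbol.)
No. Shift-reduce conflict between [E → ; ) P .] and [E → . ; ) P]

A grammar is LR(0) if no state in the canonical LR(0) collection has:
  - both a shift item (dot before a terminal) and a complete item (shift-reduce conflict), or
  - two or more complete items (reduce-reduce conflict; the accept item [E' → E .] counts as a complete item here).

Augment with E' → E and build the canonical LR(0) collection (I0 = CLOSURE({[E' → . E]}), then GOTO on every symbol after a dot until no new states appear). It has 14 states:
  I0: { [E → . ; ) P], [E → . a], [E → . e], [E' → . E] }  — shift
  I1: { [E → ; . ) P] }  — shift
  I2: { [E' → E .] }  — accept
  I3: { [E → a .] }  — reduce
  I4: { [E → e .] }  — reduce
  I5: { [E → ; ) . P], [P → . ) E E], [P → . P E], [P → . e e a] }  — shift
  I6: { [E → . ; ) P], [E → . a], [E → . e], [P → ) . E E] }  — shift
  I7: { [E → . ; ) P], [E → . a], [E → . e], [E → ; ) P .], [P → P . E] }  — shift, reduce
  I8: { [P → e . e a] }  — shift
  I9: { [P → e e . a] }  — shift
  I10: { [P → e e a .] }  — reduce
  I11: { [P → P E .] }  — reduce
  I12: { [E → . ; ) P], [E → . a], [E → . e], [P → ) E . E] }  — shift
  I13: { [P → ) E E .] }  — reduce

Conflict in state I7:
  Shift-reduce conflict between [E → ; ) P .] and [E → . ; ) P]
So the grammar is NOT LR(0).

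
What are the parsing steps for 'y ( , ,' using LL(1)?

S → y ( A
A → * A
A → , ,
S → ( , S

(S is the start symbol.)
LL(1) parsing maintains a stack (initially the start symbol over $) and the input. At each step: if the stack top is a terminal, match it against the current input token; if it is a non-terminal N, replace it with the RHS of M[N, lookahead] (the unique production whose predict set contains the lookahead).

Stack is shown with the top on the left.

Stack    Input      Action
--------------------------
S $      y ( , , $  output S → y ( A
y ( A $  y ( , , $  match 'y'
( A $    ( , , $    match '('
A $      , , $      output A → , ,
, , $    , , $      match ','
, $      , $        match ','
$        $          accept

The string is accepted.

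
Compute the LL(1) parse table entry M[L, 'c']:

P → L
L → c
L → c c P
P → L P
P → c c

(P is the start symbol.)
L → c, L → c c P

To find M[L, 'c'], we find productions for L where 'c' is in the predict set (PREDICT(N → α) = (FIRST(α) \ {ε}) ∪ (FOLLOW(N) if α ⇒* ε)).

L → c: PREDICT = { 'c' }
  'c' is in predict set, so this production goes in M[L, 'c']
L → c c P: PREDICT = { 'c' }
  'c' is in predict set, so this production goes in M[L, 'c']

M[L, 'c'] = L → c, L → c c P  (a multiply-defined cell — the grammar is not LL(1))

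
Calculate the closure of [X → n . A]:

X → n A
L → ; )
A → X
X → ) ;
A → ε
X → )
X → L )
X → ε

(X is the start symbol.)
To compute CLOSURE, for each item [A → α.Bβ] where B is a non-terminal, add [B → .γ] for all productions B → γ; repeat for the newly added items until nothing changes.

Start with: [X → n . A]
  [X → n . A] has the dot before A: add [A → . X], [A → .]
  [A → . X] has the dot before X: add [X → . n A], [X → . ) ;], [X → . )], [X → . L )], [X → .]
  [X → . L )] has the dot before L: add [L → . ; )]
No further items can be added.

CLOSURE = { [A → . X], [A → .], [L → . ; )], [X → . ) ;], [X → . )], [X → . L )], [X → . n A], [X → .], [X → n . A] }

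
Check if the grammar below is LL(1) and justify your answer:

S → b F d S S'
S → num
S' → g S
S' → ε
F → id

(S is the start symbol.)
No. Predict set conflict for S': { 'g' }

A grammar is LL(1) if for each non-terminal N with multiple productions, the predict sets of those productions are pairwise disjoint, where PREDICT(N → α) = (FIRST(α) \ {ε}) ∪ (FOLLOW(N) if α ⇒* ε).

Relevant sets:
  FOLLOW(S') = { $, 'g' }

For S:
  PREDICT(S → b F d S S') = { 'b' }
  PREDICT(S → num) = { 'num' }
For S':
  PREDICT(S' → g S) = { 'g' }
  PREDICT(S' → ε) = { $, 'g' }
F has a single production, so nothing to check there.

Conflict found: Predict set conflict for S': { 'g' }
The grammar is NOT LL(1).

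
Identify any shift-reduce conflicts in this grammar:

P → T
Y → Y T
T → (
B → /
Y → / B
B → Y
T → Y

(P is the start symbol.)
A shift-reduce conflict occurs when an LR(0) state has both:
  - a complete (reduce) item [A → α .] (dot at the end), and
  - a shift item [B → β . c γ] (dot before a terminal).

Augment with P' → P and build the canonical LR(0) collection (I0 = CLOSURE({[P' → . P]}), then GOTO on every symbol after a dot until no new states appear). It has 10 states:
  I0: { [P → . T], [P' → . P], [T → . (], [T → . Y], [Y → . / B], [Y → . Y T] }  — shift
  I1: { [T → ( .] }  — reduce
  I2: { [B → . /], [B → . Y], [Y → . / B], [Y → . Y T], [Y → / . B] }  — shift
  I3: { [P' → P .] }  — accept
  I4: { [P → T .] }  — reduce
  I5: { [T → . (], [T → . Y], [T → Y .], [Y → . / B], [Y → . Y T], [Y → Y . T] }  — shift, reduce
  I6: { [Y → Y T .] }  — reduce
  I7: { [B → . /], [B → . Y], [B → / .], [Y → . / B], [Y → . Y T], [Y → / . B] }  — shift, reduce
  I8: { [Y → / B .] }  — reduce
  I9: { [B → Y .], [T → . (], [T → . Y], [Y → . / B], [Y → . Y T], [Y → Y . T] }  — shift, reduce

I5 contains reduce item [T → Y .] and shift items [T → . (], [Y → . / B] — shift-reduce conflict.
I7 contains reduce item [B → / .] and shift items [B → . /], [Y → . / B] — shift-reduce conflict.
I9 contains reduce item [B → Y .] and shift items [T → . (], [Y → . / B] — shift-reduce conflict.

Answer: Yes — I5: [T → Y .] vs [T → . (]; I7: [B → / .] vs [B → . /]; I9: [B → Y .] vs [T → . (]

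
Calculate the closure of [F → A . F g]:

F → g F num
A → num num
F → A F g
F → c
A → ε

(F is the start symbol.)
{ [A → . num num], [A → .], [F → . A F g], [F → . c], [F → . g F num], [F → A . F g] }

To compute CLOSURE, for each item [A → α.Bβ] where B is a non-terminal, add [B → .γ] for all productions B → γ; repeat for the newly added items until nothing changes.

Start with: [F → A . F g]
  [F → A . F g] has the dot before F: add [F → . g F num], [F → . A F g], [F → . c]
  [F → . A F g] has the dot before A: add [A → . num num], [A → .]
No further items can be added.

CLOSURE = { [A → . num num], [A → .], [F → . A F g], [F → . c], [F → . g F num], [F → A . F g] }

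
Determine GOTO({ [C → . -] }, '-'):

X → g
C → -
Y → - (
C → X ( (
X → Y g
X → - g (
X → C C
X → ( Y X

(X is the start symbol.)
{ [C → - .] }

GOTO(I, '-') = CLOSURE({ [A → αX.β] : [A → α.Xβ] ∈ I, X = '-' })

Items with dot before '-', with the dot advanced:
  [C → . -] → [C → - .]
Closure adds nothing (no advanced item has the dot before a non-terminal).

GOTO = { [C → - .] }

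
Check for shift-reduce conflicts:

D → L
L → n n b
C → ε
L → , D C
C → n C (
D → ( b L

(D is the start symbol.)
Augment with D' → D and build the canonical LR(0) collection (I0 = CLOSURE({[D' → . D]}), then GOTO on every symbol after a dot until no new states appear). It has 15 states:
  I0: { [D → . ( b L], [D → . L], [D' → . D], [L → . , D C], [L → . n n b] }  — shift
  I1: { [D → ( . b L] }  — shift
  I2: { [D → . ( b L], [D → . L], [L → , . D C], [L → . , D C], [L → . n n b] }  — shift
  I3: { [D' → D .] }  — accept
  I4: { [D → L .] }  — reduce
  I5: { [L → n . n b] }  — shift
  I6: { [L → n n . b] }  — shift
  I7: { [L → n n b .] }  — reduce
  I8: { [C → . n C (], [C → .], [L → , D . C] }  — shift, reduce
  I9: { [L → , D C .] }  — reduce
  I10: { [C → . n C (], [C → .], [C → n . C (] }  — shift, reduce
  I11: { [C → n C . (] }  — shift
  I12: { [C → n C ( .] }  — reduce
  I13: { [D → ( b . L], [L → . , D C], [L → . n n b] }  — shift
  I14: { [D → ( b L .] }  — reduce

I8 contains reduce item [C → .] and shift item [C → . n C (] — shift-reduce conflict.
I10 contains reduce item [C → .] and shift item [C → . n C (] — shift-reduce conflict.

Answer: Yes — I8: [C → .] vs [C → . n C (]; I10: [C → .] vs [C → . n C (]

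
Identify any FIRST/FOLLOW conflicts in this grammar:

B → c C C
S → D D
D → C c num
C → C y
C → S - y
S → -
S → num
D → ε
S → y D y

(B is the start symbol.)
A FIRST/FOLLOW conflict occurs when a non-terminal N has a nullable alternative N → β (β ⇒* ε) and another alternative N → α with FIRST(α) ∩ FOLLOW(N) ≠ ∅: on such a lookahead the parser cannot decide between expanding α and letting N vanish via β.

Nullable non-terminals: D, S.
FIRST sets used below: FIRST(C) = { '-', 'num', 'y' }, FIRST(D) = { '-', 'num', 'y', ε }

D: nullable alternative(s) D → ε; FOLLOW(D) = { '-', 'num', 'y' }
  D → C c num: FIRST \ {ε} = { '-', 'num', 'y' } — overlaps FOLLOW(D) on { '-', 'num', 'y' }: CONFLICT
  D → ε: FIRST \ {ε} = { } — this is the only nullable alternative, skip

S: nullable alternative(s) S → D D; FOLLOW(S) = { '-' }
  S → D D: FIRST \ {ε} = { '-', 'num', 'y' } — this is the only nullable alternative, skip
  S → -: FIRST \ {ε} = { '-' } — overlaps FOLLOW(S) on { '-' }: CONFLICT
  S → num: FIRST \ {ε} = { 'num' } — disjoint from FOLLOW(S)
  S → y D y: FIRST \ {ε} = { 'y' } — disjoint from FOLLOW(S)

B, C have no nullable alternative, so no FIRST/FOLLOW check is needed there.

So the grammar has 2 FIRST/FOLLOW conflicts (marked CONFLICT above).

Answer: Yes. S → '-' with FOLLOW(S) on { '-' }; D → C c num with FOLLOW(D) on { '-', 'num', 'y' }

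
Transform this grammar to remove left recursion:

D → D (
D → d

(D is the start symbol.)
D is directly left-recursive. The standard transformation for
  A → A α₁ | ... | A α_m | β₁ | ... | β_n
is
  A  → β₁ A' | ... | β_n A'
  A' → α₁ A' | ... | α_m A' | ε

D → d becomes D → d D'
D → D ( becomes D' → ( D'
Add D' → ε

Resulting grammar:
D → d D'
D' → ( D'
D' → ε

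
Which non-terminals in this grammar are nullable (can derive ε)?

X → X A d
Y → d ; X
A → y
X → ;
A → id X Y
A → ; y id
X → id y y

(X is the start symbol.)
None

There are no ε-productions, so no non-terminal can derive ε.
No non-terminals are nullable.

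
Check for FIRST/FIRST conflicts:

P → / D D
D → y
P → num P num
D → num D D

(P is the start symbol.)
No FIRST/FIRST conflicts.

A FIRST/FIRST conflict occurs when two productions N → α and N → β for the same non-terminal have FIRST(α) ∩ FIRST(β) ≠ ∅ (with ε ∈ FIRST of a nullable right-hand side, so two nullable alternatives also conflict).

Productions for P:
  P → / D D: FIRST = { '/' }
  P → num P num: FIRST = { 'num' }
Productions for D:
  D → y: FIRST = { 'y' }
  D → num D D: FIRST = { 'num' }

All alternatives of each non-terminal have pairwise disjoint FIRST sets.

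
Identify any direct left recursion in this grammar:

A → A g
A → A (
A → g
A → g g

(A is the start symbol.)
Yes, A is left-recursive

Direct left recursion occurs when N → N α for some non-terminal N (the right-hand side begins with the left-hand side itself).

A → A g: LEFT RECURSIVE (starts with A)
A → A (: LEFT RECURSIVE (starts with A)
A → g: starts with g
A → g g: starts with g

The grammar has direct left recursion on: A.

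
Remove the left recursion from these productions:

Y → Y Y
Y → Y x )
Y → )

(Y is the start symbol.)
Y is directly left-recursive. The standard transformation for
  A → A α₁ | ... | A α_m | β₁ | ... | β_n
is
  A  → β₁ A' | ... | β_n A'
  A' → α₁ A' | ... | α_m A' | ε

Y → ) becomes Y → ) Y'
Y → Y Y becomes Y' → Y Y'
Y → Y x ) becomes Y' → x ) Y'
Add Y' → ε

Resulting grammar:
Y → ) Y'
Y' → Y Y'
Y' → x ) Y'
Y' → ε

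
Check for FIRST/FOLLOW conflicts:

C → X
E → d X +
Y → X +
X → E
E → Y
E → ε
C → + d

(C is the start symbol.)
Nullable non-terminals: C, E, X.
FIRST sets used below: FIRST(X) = { '+', 'd', ε }, FIRST(Y) = { '+', 'd' }

C: nullable alternative(s) C → X; FOLLOW(C) = { $ }
  C → X: FIRST \ {ε} = { '+', 'd' } — this is the only nullable alternative, skip
  C → + d: FIRST \ {ε} = { '+' } — disjoint from FOLLOW(C)

E: nullable alternative(s) E → ε; FOLLOW(E) = { $, '+' }
  E → d X +: FIRST \ {ε} = { 'd' } — disjoint from FOLLOW(E)
  E → Y: FIRST \ {ε} = { '+', 'd' } — overlaps FOLLOW(E) on { '+' }: CONFLICT
  E → ε: FIRST \ {ε} = { } — this is the only nullable alternative, skip
X has a nullable alternative but only one production, so nothing to check.

Y has no nullable alternative, so no FIRST/FOLLOW check is needed there.

So the grammar has 1 FIRST/FOLLOW conflict (marked CONFLICT above).

Answer: Yes. E → Y with FOLLOW(E) on { '+' }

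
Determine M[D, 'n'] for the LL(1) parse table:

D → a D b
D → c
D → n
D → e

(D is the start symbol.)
To find M[D, 'n'], we find productions for D where 'n' is in the predict set (PREDICT(N → α) = (FIRST(α) \ {ε}) ∪ (FOLLOW(N) if α ⇒* ε)).

D → a D b: PREDICT = { 'a' }
D → c: PREDICT = { 'c' }
D → n: PREDICT = { 'n' }
  'n' is in predict set, so this production goes in M[D, 'n']
D → e: PREDICT = { 'e' }

M[D, 'n'] = D → n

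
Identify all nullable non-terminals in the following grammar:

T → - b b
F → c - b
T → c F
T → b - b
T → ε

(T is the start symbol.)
{ 'T' }

A non-terminal is nullable if it can derive ε (the empty string): either it has an ε-production, or it has a production whose right-hand side consists entirely of nullable non-terminals.

ε-productions: T → ε
So T is immediately nullable.
No further non-terminal can be added: every production for the remaining non-terminals contains a terminal or a non-nullable non-terminal.
Nullable = { 'T' }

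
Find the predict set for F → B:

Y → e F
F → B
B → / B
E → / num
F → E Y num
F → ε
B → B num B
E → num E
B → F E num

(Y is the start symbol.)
PREDICT(F → B) = (FIRST(RHS) \ {ε}) ∪ (FOLLOW(F) if ε ∈ FIRST(RHS), i.e. RHS ⇒* ε)
FIRST(B) = { '/', 'num' }
FIRST(B) = { '/', 'num' }
ε ∉ FIRST(B), so FOLLOW(F) is not added.
PREDICT(F → B) = { '/', 'num' }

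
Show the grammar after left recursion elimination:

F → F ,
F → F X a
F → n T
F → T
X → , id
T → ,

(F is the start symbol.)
F → n T F'
F → T F'
F' → , F'
F' → X a F'
F' → ε
X → , id
T → ,

F is directly left-recursive. The standard transformation for
  A → A α₁ | ... | A α_m | β₁ | ... | β_n
is
  A  → β₁ A' | ... | β_n A'
  A' → α₁ A' | ... | α_m A' | ε

F → n T becomes F → n T F'
F → T becomes F → T F'
F → F , becomes F' → , F'
F → F X a becomes F' → X a F'
Add F' → ε

Productions for other non-terminals are unchanged:
  X → , id
  T → ,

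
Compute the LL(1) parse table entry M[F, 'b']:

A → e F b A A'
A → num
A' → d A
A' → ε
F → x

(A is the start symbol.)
To find M[F, 'b'], we find productions for F where 'b' is in the predict set (PREDICT(N → α) = (FIRST(α) \ {ε}) ∪ (FOLLOW(N) if α ⇒* ε)).

F → x: PREDICT = { 'x' }

M[F, 'b'] is empty (no production applies)

Answer: Empty (error entry)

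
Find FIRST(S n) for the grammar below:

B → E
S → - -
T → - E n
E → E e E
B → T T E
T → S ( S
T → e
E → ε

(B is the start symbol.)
{ '-' }

FIRST sets of the non-terminals involved (from the grammar, by fixed-point iteration):
  FIRST(S) = { '-' }

To compute FIRST(S n), process the symbols left to right:
Symbol S is a non-terminal. Add FIRST(S) \ {ε} = { '-' }
S is not nullable (ε ∉ FIRST(S)), so stop here.
FIRST(S n) = { '-' }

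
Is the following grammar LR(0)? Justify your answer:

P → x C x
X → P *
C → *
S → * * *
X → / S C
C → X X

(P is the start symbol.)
A grammar is LR(0) if no state in the canonical LR(0) collection has:
  - both a shift item (dot before a terminal) and a complete item (shift-reduce conflict), or
  - two or more complete items (reduce-reduce conflict; the accept item [P' → P .] counts as a complete item here).

Augment with P' → P and build the canonical LR(0) collection (I0 = CLOSURE({[P' → . P]}), then GOTO on every symbol after a dot until no new states appear). It has 16 states:
  I0: { [P → . x C x], [P' → . P] }  — shift
  I1: { [P' → P .] }  — accept
  I2: { [C → . *], [C → . X X], [P → . x C x], [P → x . C x], [X → . / S C], [X → . P *] }  — shift
  I3: { [C → * .] }  — reduce
  I4: { [S → . * * *], [X → / . S C] }  — shift
  I5: { [P → x C . x] }  — shift
  I6: { [X → P . *] }  — shift
  I7: { [C → X . X], [P → . x C x], [X → . / S C], [X → . P *] }  — shift
  I8: { [C → X X .] }  — reduce
  I9: { [X → P * .] }  — reduce
  I10: { [P → x C x .] }  — reduce
  I11: { [S → * . * *] }  — shift
  I12: { [C → . *], [C → . X X], [P → . x C x], [X → . / S C], [X → . P *], [X → / S . C] }  — shift
  I13: { [X → / S C .] }  — reduce
  I14: { [S → * * . *] }  — shift
  I15: { [S → * * * .] }  — reduce

Every state is either a pure shift/goto state or contains exactly one complete item and nothing to shift — no conflicts. The grammar is LR(0).

Answer: Yes, the grammar is LR(0)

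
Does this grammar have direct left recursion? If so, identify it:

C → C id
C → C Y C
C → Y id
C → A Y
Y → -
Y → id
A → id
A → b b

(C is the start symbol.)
C → C id: LEFT RECURSIVE (starts with C)
C → C Y C: LEFT RECURSIVE (starts with C)
C → Y id: starts with Y
C → A Y: starts with A
Y → -: starts with '-'
Y → id: starts with id
A → id: starts with id
A → b b: starts with b

The grammar has direct left recursion on: C.

Answer: Yes, C is left-recursive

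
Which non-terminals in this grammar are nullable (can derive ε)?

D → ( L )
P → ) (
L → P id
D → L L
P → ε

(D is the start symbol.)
{ 'P' }

ε-productions: P → ε
So P is immediately nullable.
No further non-terminal can be added: every production for the remaining non-terminals contains a terminal or a non-nullable non-terminal.
Nullable = { 'P' }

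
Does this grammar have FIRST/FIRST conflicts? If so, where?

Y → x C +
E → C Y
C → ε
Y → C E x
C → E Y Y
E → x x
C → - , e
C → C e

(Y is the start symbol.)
A FIRST/FIRST conflict occurs when two productions N → α and N → β for the same non-terminal have FIRST(α) ∩ FIRST(β) ≠ ∅ (with ε ∈ FIRST of a nullable right-hand side, so two nullable alternatives also conflict).

FIRST sets of the non-terminals at (or reachable through a nullable prefix from) the front of some alternative:
  FIRST(C) = { '-', 'e', 'x', ε }
  FIRST(E) = { '-', 'e', 'x' }
  FIRST(Y) = { '-', 'e', 'x' }

Productions for Y:
  Y → x C +: FIRST = { 'x' }
  Y → C E x: FIRST = { '-', 'e', 'x' }
Productions for E:
  E → C Y: FIRST = { '-', 'e', 'x' }
  E → x x: FIRST = { 'x' }
Productions for C:
  C → ε: FIRST = { ε }
  C → E Y Y: FIRST = { '-', 'e', 'x' }
  C → - , e: FIRST = { '-' }
  C → C e: FIRST = { '-', 'e', 'x' }

Conflict for Y: Y → x C + and Y → C E x
  Overlap: { 'x' }
Conflict for E: E → C Y and E → x x
  Overlap: { 'x' }
Conflict for C: C → E Y Y and C → - , e
  Overlap: { '-' }
Conflict for C: C → E Y Y and C → C e
  Overlap: { '-', 'e', 'x' }
Conflict for C: C → - , e and C → C e
  Overlap: { '-' }

Answer: Yes. Y → x C '+' / Y → C E x on { 'x' }; E → C Y / E → x x on { 'x' }; C → E Y Y / C → '-' ',' e on { '-' }; C → E Y Y / C → C e on { '-', 'e', 'x' }; C → '-' ',' e / C → C e on { '-' }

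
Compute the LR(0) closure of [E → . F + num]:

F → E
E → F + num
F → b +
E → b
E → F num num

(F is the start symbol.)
{ [E → . F + num], [E → . F num num], [E → . b], [F → . E], [F → . b +] }

To compute CLOSURE, for each item [A → α.Bβ] where B is a non-terminal, add [B → .γ] for all productions B → γ; repeat for the newly added items until nothing changes.

Start with: [E → . F + num]
  [E → . F + num] has the dot before F: add [F → . E], [F → . b +]
  [F → . E] has the dot before E: add [E → . b], [E → . F num num]
No further items can be added.

CLOSURE = { [E → . F + num], [E → . F num num], [E → . b], [F → . E], [F → . b +] }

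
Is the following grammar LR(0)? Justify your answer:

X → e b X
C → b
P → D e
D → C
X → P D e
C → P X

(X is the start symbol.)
A grammar is LR(0) if no state in the canonical LR(0) collection has:
  - both a shift item (dot before a terminal) and a complete item (shift-reduce conflict), or
  - two or more complete items (reduce-reduce conflict; the accept item [X' → X .] counts as a complete item here).

Augment with X' → X and build the canonical LR(0) collection (I0 = CLOSURE({[X' → . X]}), then GOTO on every symbol after a dot until no new states appear). It has 13 states:
  I0: { [C → . P X], [C → . b], [D → . C], [P → . D e], [X → . P D e], [X → . e b X], [X' → . X] }  — shift
  I1: { [D → C .] }  — reduce
  I2: { [P → D . e] }  — shift
  I3: { [C → . P X], [C → . b], [C → P . X], [D → . C], [P → . D e], [X → . P D e], [X → . e b X], [X → P . D e] }  — shift
  I4: { [X' → X .] }  — accept
  I5: { [C → b .] }  — reduce
  I6: { [X → e . b X] }  — shift
  I7: { [C → . P X], [C → . b], [D → . C], [P → . D e], [X → . P D e], [X → . e b X], [X → e b . X] }  — shift
  I8: { [X → e b X .] }  — reduce
  I9: { [P → D . e], [X → P D . e] }  — shift
  I10: { [C → P X .] }  — reduce
  I11: { [P → D e .], [X → P D e .] }  — 2 reduces
  I12: { [P → D e .] }  — reduce

Conflict in state I11:
  Reduce-reduce conflict: [P → D e .] and [X → P D e .]
So the grammar is NOT LR(0).

Answer: No. Reduce-reduce conflict: [P → D e .] and [X → P D e .]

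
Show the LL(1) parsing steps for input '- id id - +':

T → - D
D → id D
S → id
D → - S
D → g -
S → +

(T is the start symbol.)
LL(1) parsing maintains a stack (initially the start symbol over $) and the input. At each step: if the stack top is a terminal, match it against the current input token; if it is a non-terminal N, replace it with the RHS of M[N, lookahead] (the unique production whose predict set contains the lookahead).

Stack is shown with the top on the left.

Stack   Input          Action
-----------------------------
T $     - id id - + $  output T → - D
- D $   - id id - + $  match '-'
D $     id id - + $    output D → id D
id D $  id id - + $    match 'id'
D $     id - + $       output D → id D
id D $  id - + $       match 'id'
D $     - + $          output D → - S
- S $   - + $          match '-'
S $     + $            output S → +
+ $     + $            match '+'
$       $              accept

The string is accepted.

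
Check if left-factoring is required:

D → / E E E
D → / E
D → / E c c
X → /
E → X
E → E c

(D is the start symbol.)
Yes, D has productions with common prefix '/ E'

Left-factoring is needed when two productions for the same non-terminal
share a common prefix on the right-hand side.

Productions for D:
  D → / E E E
  D → / E
  D → / E c c
Productions for E:
  E → X
  E → E c

Found common prefix '/ E' in productions for D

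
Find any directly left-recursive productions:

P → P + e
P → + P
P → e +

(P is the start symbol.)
Yes, P is left-recursive

P → P + e: LEFT RECURSIVE (starts with P)
P → + P: starts with '+'
P → e +: starts with e

The grammar has direct left recursion on: P.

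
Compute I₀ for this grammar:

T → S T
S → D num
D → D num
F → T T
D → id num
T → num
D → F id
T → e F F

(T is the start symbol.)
First, augment the grammar with T' → T
I₀ = CLOSURE({ [T' → . T] }):
  [T' → . T] has the dot before T: add [T → . S T], [T → . num], [T → . e F F]
  [T → . S T] has the dot before S: add [S → . D num]
  [S → . D num] has the dot before D: add [D → . D num], [D → . id num], [D → . F id]
  [D → . F id] has the dot before F: add [F → . T T]
No further items can be added.

I₀ = { [D → . D num], [D → . F id], [D → . id num], [F → . T T], [S → . D num], [T → . S T], [T → . e F F], [T → . num], [T' → . T] }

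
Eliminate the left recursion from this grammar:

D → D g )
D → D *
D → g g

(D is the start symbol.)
D → g g D'
D' → g ) D'
D' → * D'
D' → ε

D is directly left-recursive. The standard transformation for
  A → A α₁ | ... | A α_m | β₁ | ... | β_n
is
  A  → β₁ A' | ... | β_n A'
  A' → α₁ A' | ... | α_m A' | ε

D → g g becomes D → g g D'
D → D g ) becomes D' → g ) D'
D → D * becomes D' → * D'
Add D' → ε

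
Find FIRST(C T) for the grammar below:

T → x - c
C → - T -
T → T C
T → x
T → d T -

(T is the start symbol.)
{ '-' }

FIRST sets of the non-terminals involved (from the grammar, by fixed-point iteration):
  FIRST(C) = { '-' }

To compute FIRST(C T), process the symbols left to right:
Symbol C is a non-terminal. Add FIRST(C) \ {ε} = { '-' }
C is not nullable (ε ∉ FIRST(C)), so stop here.
FIRST(C T) = { '-' }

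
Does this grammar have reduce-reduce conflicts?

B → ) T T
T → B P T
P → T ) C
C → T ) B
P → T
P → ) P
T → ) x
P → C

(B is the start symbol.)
Augment with B' → B and build the canonical LR(0) collection (I0 = CLOSURE({[B' → . B]}), then GOTO on every symbol after a dot until no new states appear). It has 24 states:
  I0: { [B → . ) T T], [B' → . B] }  — shift
  I1: { [B → ) . T T], [B → . ) T T], [T → . ) x], [T → . B P T] }  — shift
  I2: { [B' → B .] }  — accept
  I3: { [B → ) . T T], [B → . ) T T], [T → ) . x], [T → . ) x], [T → . B P T] }  — shift
  I4: { [B → . ) T T], [C → . T ) B], [P → . ) P], [P → . C], [P → . T ) C], [P → . T], [T → . ) x], [T → . B P T], [T → B . P T] }  — shift
  I5: { [B → ) T . T], [B → . ) T T], [T → . ) x], [T → . B P T] }  — shift
  I6: { [B → ) T T .] }  — reduce
  I7: { [B → ) . T T], [B → . ) T T], [C → . T ) B], [P → ) . P], [P → . ) P], [P → . C], [P → . T ) C], [P → . T], [T → ) . x], [T → . ) x], [T → . B P T] }  — shift
  I8: { [P → C .] }  — reduce
  I9: { [B → . ) T T], [T → . ) x], [T → . B P T], [T → B P . T] }  — shift
  I10: { [C → T . ) B], [P → T . ) C], [P → T .] }  — shift, reduce
  I11: { [B → . ) T T], [C → . T ) B], [C → T ) . B], [P → T ) . C], [T → . ) x], [T → . B P T] }  — shift
  I12: { [B → . ) T T], [C → . T ) B], [C → T ) B .], [P → . ) P], [P → . C], [P → . T ) C], [P → . T], [T → . ) x], [T → . B P T], [T → B . P T] }  — shift, reduce
  I13: { [P → T ) C .] }  — reduce
  I14: { [C → T . ) B] }  — shift
  I15: { [B → . ) T T], [C → T ) . B] }  — shift
  I16: { [C → T ) B .] }  — reduce
  I17: { [T → B P T .] }  — reduce
  I18: { [P → ) P .] }  — reduce
  I19: { [B → ) T . T], [B → . ) T T], [C → T . ) B], [P → T . ) C], [P → T .], [T → . ) x], [T → . B P T] }  — shift, reduce
  I20: { [T → ) x .] }  — reduce
  I21: { [B → ) . T T], [B → . ) T T], [C → . T ) B], [C → T ) . B], [P → T ) . C], [T → ) . x], [T → . ) x], [T → . B P T] }  — shift
  I22: { [B → ) T . T], [B → . ) T T], [C → T . ) B], [T → . ) x], [T → . B P T] }  — shift
  I23: { [B → ) . T T], [B → . ) T T], [C → T ) . B], [T → ) . x], [T → . ) x], [T → . B P T] }  — shift

No state contains more than one complete item.

Answer: No reduce-reduce conflicts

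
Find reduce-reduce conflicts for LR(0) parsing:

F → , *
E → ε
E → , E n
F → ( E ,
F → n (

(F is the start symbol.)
A reduce-reduce conflict occurs when an LR(0) state has two complete items [A → α .] and [B → β .] — both call for a reduction, and with no lookahead the parser cannot choose between them.

Augment with F' → F and build the canonical LR(0) collection (I0 = CLOSURE({[F' → . F]}), then GOTO on every symbol after a dot until no new states appear). It has 12 states:
  I0: { [F → . ( E ,], [F → . , *], [F → . n (], [F' → . F] }  — shift
  I1: { [E → . , E n], [E → .], [F → ( . E ,] }  — shift, reduce
  I2: { [F → , . *] }  — shift
  I3: { [F' → F .] }  — accept
  I4: { [F → n . (] }  — shift
  I5: { [F → n ( .] }  — reduce
  I6: { [F → , * .] }  — reduce
  I7: { [E → , . E n], [E → . , E n], [E → .] }  — shift, reduce
  I8: { [F → ( E . ,] }  — shift
  I9: { [F → ( E , .] }  — reduce
  I10: { [E → , E . n] }  — shift
  I11: { [E → , E n .] }  — reduce

No state contains more than one complete item.

Answer: No reduce-reduce conflicts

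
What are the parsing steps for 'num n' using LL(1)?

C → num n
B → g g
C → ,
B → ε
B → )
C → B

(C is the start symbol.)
LL(1) parsing maintains a stack (initially the start symbol over $) and the input. At each step: if the stack top is a terminal, match it against the current input token; if it is a non-terminal N, replace it with the RHS of M[N, lookahead] (the unique production whose predict set contains the lookahead).

Stack is shown with the top on the left.

Stack    Input    Action
------------------------
C $      num n $  output C → num n
num n $  num n $  match 'num'
n $      n $      match 'n'
$        $        accept

The string is accepted.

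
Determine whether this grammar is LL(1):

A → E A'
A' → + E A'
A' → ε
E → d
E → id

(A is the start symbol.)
Yes, the grammar is LL(1).

A grammar is LL(1) if for each non-terminal N with multiple productions, the predict sets of those productions are pairwise disjoint, where PREDICT(N → α) = (FIRST(α) \ {ε}) ∪ (FOLLOW(N) if α ⇒* ε).

Relevant sets:
  FOLLOW(A') = { $ }

For A':
  PREDICT(A' → '+' E A') = { '+' }
  PREDICT(A' → ε) = { $ }
For E:
  PREDICT(E → d) = { 'd' }
  PREDICT(E → id) = { 'id' }
A has a single production, so nothing to check there.

All predict sets are disjoint. The grammar IS LL(1).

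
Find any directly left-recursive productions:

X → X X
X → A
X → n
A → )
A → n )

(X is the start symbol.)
Yes, X is left-recursive

Direct left recursion occurs when N → N α for some non-terminal N (the right-hand side begins with the left-hand side itself).

X → X X: LEFT RECURSIVE (starts with X)
X → A: starts with A
X → n: starts with n
A → ): starts with ')'
A → n ): starts with n

The grammar has direct left recursion on: X.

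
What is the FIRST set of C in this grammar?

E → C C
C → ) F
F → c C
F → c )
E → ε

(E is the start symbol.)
From C → ) F:
  - ')' is a terminal: add ')' and stop

Collecting: FIRST(C) = { ')' }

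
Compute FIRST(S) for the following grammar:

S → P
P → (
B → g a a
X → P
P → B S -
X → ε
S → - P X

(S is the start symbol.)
{ '(', '-', 'g' }

FIRST sets of the other non-terminals involved (by the same procedure, iterated to a fixed point):
  FIRST(P) = { '(', 'g' }

From S → P:
  - P is a non-terminal: add FIRST(P) \ {ε} = { '(', 'g' }
    P is not nullable, so stop
From S → - P X:
  - '-' is a terminal: add '-' and stop

Collecting: FIRST(S) = { '(', '-', 'g' }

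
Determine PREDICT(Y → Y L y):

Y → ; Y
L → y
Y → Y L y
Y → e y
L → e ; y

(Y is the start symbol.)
PREDICT(Y → Y L y) = (FIRST(RHS) \ {ε}) ∪ (FOLLOW(Y) if ε ∈ FIRST(RHS), i.e. RHS ⇒* ε)
FIRST(Y) = { ';', 'e' }
FIRST(Y L y) = { ';', 'e' }
ε ∉ FIRST(Y L y), so FOLLOW(Y) is not added.
PREDICT(Y → Y L y) = { ';', 'e' }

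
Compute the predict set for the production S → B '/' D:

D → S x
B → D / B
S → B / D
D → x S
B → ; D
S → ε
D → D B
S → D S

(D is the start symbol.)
{ ';', 'x' }

PREDICT(S → B '/' D) = (FIRST(RHS) \ {ε}) ∪ (FOLLOW(S) if ε ∈ FIRST(RHS), i.e. RHS ⇒* ε)
FIRST(B) = { ';', 'x' }
FIRST(B '/' D) = { ';', 'x' }
ε ∉ FIRST(B '/' D), so FOLLOW(S) is not added.
PREDICT(S → B '/' D) = { ';', 'x' }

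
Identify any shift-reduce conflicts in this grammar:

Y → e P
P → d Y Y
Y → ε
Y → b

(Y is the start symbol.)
Yes — I0: [Y → .] vs [Y → . b]; I5: [Y → .] vs [Y → . b]; I6: [Y → .] vs [Y → . b]

A shift-reduce conflict occurs when an LR(0) state has both:
  - a complete (reduce) item [A → α .] (dot at the end), and
  - a shift item [B → β . c γ] (dot before a terminal).

Augment with Y' → Y and build the canonical LR(0) collection (I0 = CLOSURE({[Y' → . Y]}), then GOTO on every symbol after a dot until no new states appear). It has 8 states:
  I0: { [Y → . b], [Y → . e P], [Y → .], [Y' → . Y] }  — shift, reduce
  I1: { [Y' → Y .] }  — accept
  I2: { [Y → b .] }  — reduce
  I3: { [P → . d Y Y], [Y → e . P] }  — shift
  I4: { [Y → e P .] }  — reduce
  I5: { [P → d . Y Y], [Y → . b], [Y → . e P], [Y → .] }  — shift, reduce
  I6: { [P → d Y . Y], [Y → . b], [Y → . e P], [Y → .] }  — shift, reduce
  I7: { [P → d Y Y .] }  — reduce

I0 contains reduce item [Y → .] and shift items [Y → . b], [Y → . e P] — shift-reduce conflict.
I5 contains reduce item [Y → .] and shift items [Y → . b], [Y → . e P] — shift-reduce conflict.
I6 contains reduce item [Y → .] and shift items [Y → . b], [Y → . e P] — shift-reduce conflict.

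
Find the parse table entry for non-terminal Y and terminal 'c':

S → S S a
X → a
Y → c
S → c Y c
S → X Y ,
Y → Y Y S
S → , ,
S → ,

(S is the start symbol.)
Y → c, Y → Y Y S

To find M[Y, 'c'], we find productions for Y where 'c' is in the predict set (PREDICT(N → α) = (FIRST(α) \ {ε}) ∪ (FOLLOW(N) if α ⇒* ε)).

Relevant sets:
  FIRST(Y) = { 'c' }

Y → c: PREDICT = { 'c' }
  'c' is in predict set, so this production goes in M[Y, 'c']
Y → Y Y S: PREDICT = { 'c' }
  'c' is in predict set, so this production goes in M[Y, 'c']

M[Y, 'c'] = Y → c, Y → Y Y S  (a multiply-defined cell — the grammar is not LL(1))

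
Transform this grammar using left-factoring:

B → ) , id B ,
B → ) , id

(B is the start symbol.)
Left-factoring transforms A → αβ₁ | αβ₂ into A → αA' and A' → β₁ | β₂
(α is the longest common prefix among the alternatives). Repeat until
no nonterminal has two alternatives with a common prefix.

Round 1: B has alternatives sharing prefix ') , id'. Introduce B': B → ) , id B'
  Add: B' → B ,
  Add: B' → ε

No remaining common prefixes — done.

Resulting grammar:
B → ) , id B'
B' → B ,
B' → ε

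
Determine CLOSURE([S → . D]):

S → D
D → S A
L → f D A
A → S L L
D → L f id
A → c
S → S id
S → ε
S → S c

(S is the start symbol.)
{ [D → . L f id], [D → . S A], [L → . f D A], [S → . D], [S → . S c], [S → . S id], [S → .] }

To compute CLOSURE, for each item [A → α.Bβ] where B is a non-terminal, add [B → .γ] for all productions B → γ; repeat for the newly added items until nothing changes.

Start with: [S → . D]
  [S → . D] has the dot before D: add [D → . S A], [D → . L f id]
  [D → . S A] has the dot before S: add [S → . S id], [S → .], [S → . S c]
  [D → . L f id] has the dot before L: add [L → . f D A]
No further items can be added.

CLOSURE = { [D → . L f id], [D → . S A], [L → . f D A], [S → . D], [S → . S c], [S → . S id], [S → .] }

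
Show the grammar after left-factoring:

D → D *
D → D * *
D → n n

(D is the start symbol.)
Left-factoring transforms A → αβ₁ | αβ₂ into A → αA' and A' → β₁ | β₂
(α is the longest common prefix among the alternatives). Repeat until
no nonterminal has two alternatives with a common prefix.

Round 1: D has alternatives sharing prefix 'D *'. Introduce D': D → D * D'
  Add: D' → ε
  Add: D' → *

No remaining common prefixes — done.

Resulting grammar:
D → D * D'
D' → ε
D' → *
D → n n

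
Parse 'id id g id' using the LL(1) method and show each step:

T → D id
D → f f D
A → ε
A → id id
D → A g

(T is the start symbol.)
LL(1) parsing maintains a stack (initially the start symbol over $) and the input. At each step: if the stack top is a terminal, match it against the current input token; if it is a non-terminal N, replace it with the RHS of M[N, lookahead] (the unique production whose predict set contains the lookahead).

Stack is shown with the top on the left.

Stack         Input         Action
----------------------------------
T $           id id g id $  output T → D id
D id $        id id g id $  output D → A g
A g id $      id id g id $  output A → id id
id id g id $  id id g id $  match 'id'
id g id $     id g id $     match 'id'
g id $        g id $        match 'g'
id $          id $          match 'id'
$             $             accept

The string is accepted.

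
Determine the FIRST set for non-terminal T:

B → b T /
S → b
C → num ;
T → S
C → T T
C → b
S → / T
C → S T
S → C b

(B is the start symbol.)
FIRST sets of the other non-terminals involved (by the same procedure, iterated to a fixed point):
  FIRST(S) = { '/', 'b', 'num' }

From T → S:
  - S is a non-terminal: add FIRST(S) \ {ε} = { '/', 'b', 'num' }
    S is not nullable, so stop

Collecting: FIRST(T) = { '/', 'b', 'num' }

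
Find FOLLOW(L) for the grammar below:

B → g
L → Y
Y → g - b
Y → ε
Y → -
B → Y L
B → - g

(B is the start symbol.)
{ $ }

To compute FOLLOW(L), find every occurrence of L on a right-hand side N → α L β: add FIRST(β) \ {ε}, and if β is empty or nullable also add FOLLOW(N). Iterate to a fixed point.

In B → Y L: L is at the end, add FOLLOW(B)

The FOLLOW sets referred to above (computed the same way, to a fixed point):
  FOLLOW(B) = { $ }

Taking the union: FOLLOW(L) = { $ }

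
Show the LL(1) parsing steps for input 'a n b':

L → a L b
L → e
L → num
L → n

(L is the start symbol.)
LL(1) parsing maintains a stack (initially the start symbol over $) and the input. At each step: if the stack top is a terminal, match it against the current input token; if it is a non-terminal N, replace it with the RHS of M[N, lookahead] (the unique production whose predict set contains the lookahead).

Stack is shown with the top on the left.

Stack    Input    Action
------------------------
L $      a n b $  output L → a L b
a L b $  a n b $  match 'a'
L b $    n b $    output L → n
n b $    n b $    match 'n'
b $      b $      match 'b'
$        $        accept

The string is accepted.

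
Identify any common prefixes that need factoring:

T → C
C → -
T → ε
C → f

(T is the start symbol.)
Left-factoring is needed when two productions for the same non-terminal
share a common prefix on the right-hand side.

Productions for T:
  T → C
  T → ε
Productions for C:
  C → -
  C → f

No common prefixes found.

Answer: No, left-factoring is not needed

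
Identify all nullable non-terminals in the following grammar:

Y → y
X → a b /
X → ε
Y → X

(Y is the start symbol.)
{ 'X', 'Y' }

ε-productions: X → ε
So X is immediately nullable.
Y → X: every symbol on the right is nullable, so Y is nullable too.
Every non-terminal is now nullable.
Nullable = { 'X', 'Y' }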